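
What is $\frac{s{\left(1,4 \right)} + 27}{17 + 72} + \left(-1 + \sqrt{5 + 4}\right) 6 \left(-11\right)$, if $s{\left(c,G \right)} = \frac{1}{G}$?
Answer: $- \frac{46883}{356} \approx -131.69$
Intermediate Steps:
$\frac{s{\left(1,4 \right)} + 27}{17 + 72} + \left(-1 + \sqrt{5 + 4}\right) 6 \left(-11\right) = \frac{\frac{1}{4} + 27}{17 + 72} + \left(-1 + \sqrt{5 + 4}\right) 6 \left(-11\right) = \frac{\frac{1}{4} + 27}{89} + \left(-1 + \sqrt{9}\right) 6 \left(-11\right) = \frac{109}{4} \cdot \frac{1}{89} + \left(-1 + 3\right) 6 \left(-11\right) = \frac{109}{356} + 2 \cdot 6 \left(-11\right) = \frac{109}{356} + 12 \left(-11\right) = \frac{109}{356} - 132 = - \frac{46883}{356}$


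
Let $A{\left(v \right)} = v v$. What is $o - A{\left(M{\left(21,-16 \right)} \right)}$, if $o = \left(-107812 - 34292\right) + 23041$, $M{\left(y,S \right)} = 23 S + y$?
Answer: $-239472$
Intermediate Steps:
$M{\left(y,S \right)} = y + 23 S$
$A{\left(v \right)} = v^{2}$
$o = -119063$ ($o = -142104 + 23041 = -119063$)
$o - A{\left(M{\left(21,-16 \right)} \right)} = -119063 - \left(21 + 23 \left(-16\right)\right)^{2} = -119063 - \left(21 - 368\right)^{2} = -119063 - \left(-347\right)^{2} = -119063 - 120409 = -239472$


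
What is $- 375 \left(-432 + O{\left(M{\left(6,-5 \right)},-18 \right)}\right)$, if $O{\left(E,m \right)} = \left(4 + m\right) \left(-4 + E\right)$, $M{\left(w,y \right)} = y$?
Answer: $114750$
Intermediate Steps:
$O{\left(E,m \right)} = \left(-4 + E\right) \left(4 + m\right)$
$- 375 \left(-432 + O{\left(M{\left(6,-5 \right)},-18 \right)}\right) = - 375 \left(-432 - -126\right) = - 375 \left(-432 + \left(-16 + 72 - 20 + 90\right)\right) = - 375 \left(-432 + 126\right) = \left(-375\right) \left(-306\right) = 114750$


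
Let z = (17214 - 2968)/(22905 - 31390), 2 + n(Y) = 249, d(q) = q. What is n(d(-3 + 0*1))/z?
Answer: -2095795/14246 ≈ -147.11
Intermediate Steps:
n(Y) = 247 (n(Y) = -2 + 249 = 247)
z = -14246/8485 (z = 14246/(-8485) = 14246*(-1/8485) = -14246/8485 ≈ -1.6790)
n(d(-3 + 0*1))/z = 247/(-14246/8485) = 247*(-8485/14246) = -2095795/14246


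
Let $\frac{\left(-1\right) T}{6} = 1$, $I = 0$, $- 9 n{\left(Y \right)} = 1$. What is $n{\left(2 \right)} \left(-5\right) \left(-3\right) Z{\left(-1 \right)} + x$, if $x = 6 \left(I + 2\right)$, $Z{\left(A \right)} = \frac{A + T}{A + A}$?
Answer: $\frac{37}{6} \approx 6.1667$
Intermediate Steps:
$n{\left(Y \right)} = - \frac{1}{9}$ ($n{\left(Y \right)} = \left(- \frac{1}{9}\right) 1 = - \frac{1}{9}$)
$T = -6$ ($T = \left(-6\right) 1 = -6$)
$Z{\left(A \right)} = \frac{-6 + A}{2 A}$ ($Z{\left(A \right)} = \frac{A - 6}{A + A} = \frac{-6 + A}{2 A}$)
$x = 12$ ($x = 6 \left(0 + 2\right) = 6 \cdot 2 = 12$)
$n{\left(2 \right)} \left(-5\right) \left(-3\right) Z{\left(-1 \right)} + x = \left(- \frac{1}{9}\right) \left(-5\right) \left(-3\right) \frac{-6 - 1}{2 \left(-1\right)} + 12 = \frac{5}{9} \left(-3\right) \frac{1}{2} \left(-1\right) \left(-7\right) + 12 = \left(- \frac{5}{3}\right) \frac{7}{2} + 12 = - \frac{35}{6} + 12 = \frac{37}{6}$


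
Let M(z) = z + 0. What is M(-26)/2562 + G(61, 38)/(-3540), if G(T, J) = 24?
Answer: -6397/377895 ≈ -0.016928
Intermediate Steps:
M(z) = z
M(-26)/2562 + G(61, 38)/(-3540) = -26/2562 + 24/(-3540) = -26*1/2562 + 24*(-1/3540) = -13/1281 - 2/295 = -6397/377895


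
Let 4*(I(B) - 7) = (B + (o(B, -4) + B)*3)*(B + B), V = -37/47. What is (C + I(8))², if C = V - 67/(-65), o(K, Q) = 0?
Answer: 170708622561/9333025 ≈ 18291.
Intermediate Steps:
V = -37/47 (V = -37*1/47 = -37/47 ≈ -0.78723)
I(B) = 7 + 2*B² (I(B) = 7 + ((B + (0 + B)*3)*(B + B))/4 = 7 + ((B + B*3)*(2*B))/4 = 7 + ((B + 3*B)*(2*B))/4 = 7 + ((4*B)*(2*B))/4 = 7 + (8*B²)/4 = 7 + 2*B²)
C = 744/3055 (C = -37/47 - 67/(-65) = -37/47 - 67*(-1)/65 = -37/47 - 1*(-67/65) = -37/47 + 67/65 = 744/3055 ≈ 0.24354)
(C + I(8))² = (744/3055 + (7 + 2*8²))² = (744/3055 + (7 + 2*64))² = (744/3055 + (7 + 128))² = (744/3055 + 135)² = (413169/3055)² = 170708622561/9333025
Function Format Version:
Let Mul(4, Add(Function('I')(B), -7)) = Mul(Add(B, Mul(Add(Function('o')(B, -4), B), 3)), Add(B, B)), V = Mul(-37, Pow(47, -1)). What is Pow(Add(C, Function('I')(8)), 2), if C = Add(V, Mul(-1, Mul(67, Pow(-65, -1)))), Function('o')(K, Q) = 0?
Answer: Rational(170708622561, 9333025) ≈ 18291.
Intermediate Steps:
V = Rational(-37, 47) (V = Mul(-37, Rational(1, 47)) = Rational(-37, 47) ≈ -0.78723)
Function('I')(B) = Add(7, Mul(2, Pow(B, 2))) (Function('I')(B) = Add(7, Mul(Rational(1, 4), Mul(Add(B, Mul(Add(0, B), 3)), Add(B, B)))) = Add(7, Mul(Rational(1, 4), Mul(Add(B, Mul(B, 3)), Mul(2, B)))) = Add(7, Mul(Rational(1, 4), Mul(Add(B, Mul(3, B)), Mul(2, B)))) = Add(7, Mul(Rational(1, 4), Mul(Mul(4, B), Mul(2, B)))) = Add(7, Mul(Rational(1, 4), Mul(8, Pow(B, 2)))) = Add(7, Mul(2, Pow(B, 2))))
C = Rational(744, 3055) (C = Add(Rational(-37, 47), Mul(-1, Mul(67, Pow(-65, -1)))) = Add(Rational(-37, 47), Mul(-1, Mul(67, Rational(-1, 65)))) = Add(Rational(-37, 47), Mul(-1, Rational(-67, 65))) = Add(Rational(-37, 47), Rational(67, 65)) = Rational(744, 3055) ≈ 0.24354)
Pow(Add(C, Function('I')(8)), 2) = Pow(Add(Rational(744, 3055), Add(7, Mul(2, Pow(8, 2)))), 2) = Pow(Add(Rational(744, 3055), Add(7, Mul(2, 64))), 2) = Pow(Add(Rational(744, 3055), Add(7, 128)), 2) = Pow(Add(Rational(744, 3055), 135), 2) = Pow(Rational(413169, 3055), 2) = Rational(170708622561, 9333025)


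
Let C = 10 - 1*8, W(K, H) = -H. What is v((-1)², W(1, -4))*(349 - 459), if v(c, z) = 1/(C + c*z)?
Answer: -55/3 ≈ -18.333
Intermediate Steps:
C = 2 (C = 10 - 8 = 2)
v(c, z) = 1/(2 + c*z)
v((-1)², W(1, -4))*(349 - 459) = (349 - 459)/(2 + (-1)²*(-1*(-4))) = -110/(2 + 1*4) = -110/(2 + 4) = -110/6 = (⅙)*(-110) = -55/3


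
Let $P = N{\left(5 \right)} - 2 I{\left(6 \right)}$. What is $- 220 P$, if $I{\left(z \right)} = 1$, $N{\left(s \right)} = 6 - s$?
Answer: $220$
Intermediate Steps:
$P = -1$ ($P = \left(6 - 5\right) - 2 = 1 - 2 = -1$)
$- 220 P = \left(-220\right) \left(-1\right) = 220$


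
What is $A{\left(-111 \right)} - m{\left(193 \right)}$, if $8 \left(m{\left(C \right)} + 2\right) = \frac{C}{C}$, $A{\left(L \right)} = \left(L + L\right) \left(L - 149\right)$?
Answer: $\frac{461775}{8} \approx 57722.0$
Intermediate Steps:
$A{\left(L \right)} = 2 L \left(-149 + L\right)$
$m{\left(C \right)} = - \frac{15}{8}$ ($m{\left(C \right)} = -2 + \frac{C \frac{1}{C}}{8} = -2 + \frac{1}{8} \cdot 1 = -2 + \frac{1}{8} = - \frac{15}{8}$)
$A{\left(-111 \right)} - m{\left(193 \right)} = 2 \left(-111\right) \left(-149 - 111\right) - - \frac{15}{8} = 2 \left(-111\right) \left(-260\right) + \frac{15}{8} = 57720 + \frac{15}{8} = \frac{461775}{8}$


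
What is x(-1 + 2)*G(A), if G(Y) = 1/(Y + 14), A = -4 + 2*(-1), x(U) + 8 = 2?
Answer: -¾ ≈ -0.75000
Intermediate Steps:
x(U) = -6 (x(U) = -8 + 2 = -6)
A = -6 (A = -4 - 2 = -6)
G(Y) = 1/(14 + Y)
x(-1 + 2)*G(A) = -6/(14 - 6) = -6/8 = -6*⅛ = -¾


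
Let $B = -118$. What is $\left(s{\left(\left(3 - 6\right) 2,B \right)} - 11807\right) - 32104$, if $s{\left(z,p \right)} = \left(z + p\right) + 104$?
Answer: $-43931$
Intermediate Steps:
$s{\left(z,p \right)} = 104 + p + z$ ($s{\left(z,p \right)} = \left(p + z\right) + 104 = 104 + p + z$)
$\left(s{\left(\left(3 - 6\right) 2,B \right)} - 11807\right) - 32104 = \left(\left(104 - 118 + \left(3 - 6\right) 2\right) - 11807\right) - 32104 = \left(\left(104 - 118 - 6\right) - 11807\right) - 32104 = \left(-20 - 11807\right) - 32104 = -11827 - 32104 = -43931$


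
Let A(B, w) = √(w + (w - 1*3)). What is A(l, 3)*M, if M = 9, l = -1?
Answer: 9*√3 ≈ 15.588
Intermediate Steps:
A(B, w) = √(-3 + 2*w) (A(B, w) = √(w + (w - 3)) = √(w + (-3 + w)) = √(-3 + 2*w))
A(l, 3)*M = √(-3 + 2*3)*9 = √(-3 + 6)*9 = √3*9 = 9*√3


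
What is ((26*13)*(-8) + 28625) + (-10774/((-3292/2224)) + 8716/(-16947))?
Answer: 463041249401/13947381 ≈ 33199.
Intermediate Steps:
((26*13)*(-8) + 28625) + (-10774/((-3292/2224)) + 8716/(-16947)) = (338*(-8) + 28625) + (-10774/((-3292*1/2224)) + 8716*(-1/16947)) = (-2704 + 28625) + (-10774/(-823/556) - 8716/16947) = 25921 + (-10774*(-556/823) - 8716/16947) = 25921 + (5990344/823 - 8716/16947) = 25921 + 101511186500/13947381 = 463041249401/13947381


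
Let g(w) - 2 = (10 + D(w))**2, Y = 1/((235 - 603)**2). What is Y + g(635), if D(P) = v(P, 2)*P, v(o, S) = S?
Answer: 221878952449/135424 ≈ 1.6384e+6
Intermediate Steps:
Y = 1/135424 (Y = 1/((-368)**2) = 1/135424 ≈ 7.3842e-6)
D(P) = 2*P
g(w) = 2 + (10 + 2*w)**2
Y + g(635) = 1/135424 + (2 + 4*(5 + 635)**2) = 1/135424 + (2 + 4*640**2) = 1/135424 + (2 + 4*409600) = 1/135424 + (2 + 1638400) = 1/135424 + 1638402 = 221878952449/135424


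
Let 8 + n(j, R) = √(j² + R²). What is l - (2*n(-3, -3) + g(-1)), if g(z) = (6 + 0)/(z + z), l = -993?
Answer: -974 - 6*√2 ≈ -982.49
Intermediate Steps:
n(j, R) = -8 + √(R² + j²) (n(j, R) = -8 + √(j² + R²) = -8 + √(R² + j²))
g(z) = 3/z (g(z) = 6/((2*z)) = 6*(1/(2*z)) = 3/z)
l - (2*n(-3, -3) + g(-1)) = -993 - (2*(-8 + √((-3)² + (-3)²)) + 3/(-1)) = -993 - (2*(-8 + √(9 + 9)) + 3*(-1)) = -993 - (2*(-8 + √18) - 3) = -993 - (2*(-8 + 3*√2) - 3) = -993 - ((-16 + 6*√2) - 3) = -993 - (-19 + 6*√2) = -993 + (19 - 6*√2) = -974 - 6*√2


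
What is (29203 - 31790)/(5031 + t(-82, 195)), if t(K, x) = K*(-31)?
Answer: -2587/7573 ≈ -0.34161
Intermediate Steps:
t(K, x) = -31*K
(29203 - 31790)/(5031 + t(-82, 195)) = (29203 - 31790)/(5031 - 31*(-82)) = -2587/(5031 + 2542) = -2587/7573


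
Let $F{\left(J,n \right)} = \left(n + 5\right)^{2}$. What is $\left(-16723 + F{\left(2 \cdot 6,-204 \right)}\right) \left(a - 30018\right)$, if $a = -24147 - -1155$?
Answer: $-1212762780$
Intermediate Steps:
$a = -22992$ ($a = -24147 + 1155 = -22992$)
$F{\left(J,n \right)} = \left(5 + n\right)^{2}$
$\left(-16723 + F{\left(2 \cdot 6,-204 \right)}\right) \left(a - 30018\right) = \left(-16723 + \left(5 - 204\right)^{2}\right) \left(-22992 - 30018\right) = \left(-16723 + \left(-199\right)^{2}\right) \left(-53010\right) = \left(-16723 + 39601\right) \left(-53010\right) = 22878 \left(-53010\right) = -1212762780$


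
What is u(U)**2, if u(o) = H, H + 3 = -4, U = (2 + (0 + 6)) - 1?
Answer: 49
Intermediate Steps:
U = 7 (U = (2 + 6) - 1 = 8 - 1 = 7)
H = -7 (H = -3 - 4 = -7)
u(o) = -7
u(U)**2 = (-7)**2 = 49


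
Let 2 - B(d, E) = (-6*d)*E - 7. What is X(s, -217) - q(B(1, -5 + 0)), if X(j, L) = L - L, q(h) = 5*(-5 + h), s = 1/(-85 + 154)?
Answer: 130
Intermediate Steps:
s = 1/69 ≈ 0.014493
B(d, E) = 9 + 6*E*d (B(d, E) = 2 - ((-6*d)*E - 7) = 2 - (-6*E*d - 7) = 2 - (-7 - 6*E*d) = 2 + (7 + 6*E*d) = 9 + 6*E*d)
q(h) = -25 + 5*h
X(j, L) = 0
X(s, -217) - q(B(1, -5 + 0)) = 0 - (-25 + 5*(9 + 6*(-5 + 0)*1)) = 0 - (-25 + 5*(9 + 6*(-5)*1)) = 0 - (-25 + 5*(9 - 30)) = 0 - (-25 + 5*(-21)) = 0 - (-25 - 105) = 0 - 1*(-130) = 0 + 130 = 130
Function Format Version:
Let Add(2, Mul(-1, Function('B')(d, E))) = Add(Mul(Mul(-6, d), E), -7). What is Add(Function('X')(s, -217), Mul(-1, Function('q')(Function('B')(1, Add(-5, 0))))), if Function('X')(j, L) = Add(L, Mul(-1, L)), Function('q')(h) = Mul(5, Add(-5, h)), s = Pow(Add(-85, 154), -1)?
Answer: 130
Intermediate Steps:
s = Rational(1, 69) (s = Pow(69, -1) = Rational(1, 69) ≈ 0.014493)
Function('B')(d, E) = Add(9, Mul(6, E, d)) (Function('B')(d, E) = Add(2, Mul(-1, Add(Mul(Mul(-6, d), E), -7))) = Add(2, Mul(-1, Add(Mul(-6, E, d), -7))) = Add(2, Mul(-1, Add(-7, Mul(-6, E, d)))) = Add(2, Add(7, Mul(6, E, d))) = Add(9, Mul(6, E, d)))
Function('q')(h) = Add(-25, Mul(5, h))
Function('X')(j, L) = 0
Add(Function('X')(s, -217), Mul(-1, Function('q')(Function('B')(1, Add(-5, 0))))) = Add(0, Mul(-1, Add(-25, Mul(5, Add(9, Mul(6, Add(-5, 0), 1)))))) = Add(0, Mul(-1, Add(-25, Mul(5, Add(9, Mul(6, -5, 1)))))) = Add(0, Mul(-1, Add(-25, Mul(5, Add(9, -30))))) = Add(0, Mul(-1, Add(-25, Mul(5, -21)))) = Add(0, Mul(-1, Add(-25, -105))) = Add(0, Mul(-1, -130)) = Add(0, 130) = 130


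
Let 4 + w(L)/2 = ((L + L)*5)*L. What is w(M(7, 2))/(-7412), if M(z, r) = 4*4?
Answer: -1278/1853 ≈ -0.68969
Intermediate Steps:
M(z, r) = 16
w(L) = -8 + 20*L² (w(L) = -8 + 2*(((L + L)*5)*L) = -8 + 2*(((2*L)*5)*L) = -8 + 2*((10*L)*L) = -8 + 2*(10*L²) = -8 + 20*L²)
w(M(7, 2))/(-7412) = (-8 + 20*16²)/(-7412) = (-8 + 20*256)*(-1/7412) = (-8 + 5120)*(-1/7412) = 5112*(-1/7412) = -1278/1853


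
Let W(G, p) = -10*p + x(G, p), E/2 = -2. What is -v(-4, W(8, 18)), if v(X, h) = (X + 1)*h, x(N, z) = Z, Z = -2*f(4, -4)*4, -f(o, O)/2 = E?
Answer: -732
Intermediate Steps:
E = -4 (E = 2*(-2) = -4)
f(o, O) = 8 (f(o, O) = -2*(-4) = 8)
Z = -64 (Z = -2*8*4 = -16*4 = -64)
x(N, z) = -64
W(G, p) = -64 - 10*p (W(G, p) = -10*p - 64 = -64 - 10*p)
v(X, h) = h*(1 + X) (v(X, h) = (1 + X)*h = h*(1 + X))
-v(-4, W(8, 18)) = -(-64 - 10*18)*(1 - 4) = -(-64 - 180)*(-3) = -(-244)*(-3) = -1*732 = -732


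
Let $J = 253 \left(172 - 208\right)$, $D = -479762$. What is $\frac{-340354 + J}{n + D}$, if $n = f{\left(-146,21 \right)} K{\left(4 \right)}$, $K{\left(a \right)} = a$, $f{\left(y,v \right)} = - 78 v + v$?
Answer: $\frac{174731}{243115} \approx 0.71872$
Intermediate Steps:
$f{\left(y,v \right)} = - 77 v$
$n = -6468$ ($n = \left(-77\right) 21 \cdot 4 = \left(-1617\right) 4 = -6468$)
$J = -9108$ ($J = 253 \left(172 - 208\right) = 253 \left(-36\right) = -9108$)
$\frac{-340354 + J}{n + D} = \frac{-340354 - 9108}{-6468 - 479762} = - \frac{349462}{-486230} = \left(-349462\right) \left(- \frac{1}{486230}\right) = \frac{174731}{243115}$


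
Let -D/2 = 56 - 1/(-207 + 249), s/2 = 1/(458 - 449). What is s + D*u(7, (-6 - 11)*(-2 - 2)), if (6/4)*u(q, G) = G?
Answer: -106574/21 ≈ -5075.0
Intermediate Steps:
u(q, G) = 2*G/3
s = 2/9 (s = 2/(458 - 449) = 2/9 ≈ 0.22222)
D = -2351/21 (D = -2*(56 - 1/(-207 + 249)) = -2*(56 - 1/42) = -2*2351/42 = -2351/21 ≈ -111.95)
s + D*u(7, (-6 - 11)*(-2 - 2)) = 2/9 - 4702*(-6 - 11)*(-2 - 2)/63 = 2/9 - 4702*(-17*(-4))/63 = 2/9 - 4702*68/63 = 2/9 - 2351/21*136/3 = 2/9 - 319736/63 = -106574/21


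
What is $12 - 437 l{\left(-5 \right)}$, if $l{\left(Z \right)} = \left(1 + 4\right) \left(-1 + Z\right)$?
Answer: $13122$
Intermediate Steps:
$l{\left(Z \right)} = -5 + 5 Z$ ($l{\left(Z \right)} = 5 \left(-1 + Z\right) = -5 + 5 Z$)
$12 - 437 l{\left(-5 \right)} = 12 - 437 \left(-5 + 5 \left(-5\right)\right) = 12 - 437 \left(-5 - 25\right) = 12 - -13110 = 12 + 13110 = 13122$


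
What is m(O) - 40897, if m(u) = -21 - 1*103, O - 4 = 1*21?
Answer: -41021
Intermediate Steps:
O = 25 (O = 4 + 1*21 = 4 + 21 = 25)
m(u) = -124 (m(u) = -21 - 103 = -124)
m(O) - 40897 = -124 - 40897 = -41021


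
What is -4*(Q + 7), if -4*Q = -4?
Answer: -32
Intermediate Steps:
Q = 1 (Q = -¼*(-4) = 1)
-4*(Q + 7) = -4*(1 + 7) = -4*8 = -32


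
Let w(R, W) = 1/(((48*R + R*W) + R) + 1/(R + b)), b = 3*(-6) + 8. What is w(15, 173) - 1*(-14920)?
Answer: 248432925/16651 ≈ 14920.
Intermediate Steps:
b = -10 (b = -18 + 8 = -10)
w(R, W) = 1/(1/(-10 + R) + 49*R + R*W) (w(R, W) = 1/(((48*R + R*W) + R) + 1/(R - 10)) = 1/((49*R + R*W) + 1/(-10 + R)) = 1/(1/(-10 + R) + 49*R + R*W))
w(15, 173) - 1*(-14920) = (-10 + 15)/(1 - 490*15 + 49*15**2 + 173*15**2 - 10*15*173) - 1*(-14920) = 5/(1 - 7350 + 49*225 + 173*225 - 25950) + 14920 = 5/(1 - 7350 + 11025 + 38925 - 25950) + 14920 = 5/16651 + 14920 = 248432925/16651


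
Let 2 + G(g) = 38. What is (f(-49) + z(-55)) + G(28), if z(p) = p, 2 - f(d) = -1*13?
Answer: -4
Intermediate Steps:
f(d) = 15 (f(d) = 2 - (-1)*13 = 2 - 1*(-13) = 2 + 13 = 15)
G(g) = 36 (G(g) = -2 + 38 = 36)
(f(-49) + z(-55)) + G(28) = (15 - 55) + 36 = -40 + 36 = -4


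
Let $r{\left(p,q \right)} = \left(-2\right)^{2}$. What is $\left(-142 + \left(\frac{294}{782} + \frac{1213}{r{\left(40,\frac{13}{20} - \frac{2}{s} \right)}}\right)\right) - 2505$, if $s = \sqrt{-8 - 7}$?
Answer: $- \frac{3665037}{1564} \approx -2343.4$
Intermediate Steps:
$s = i \sqrt{15}$ ($s = \sqrt{-15} = i \sqrt{15} \approx 3.873 i$)
$r{\left(p,q \right)} = 4$
$\left(-142 + \left(\frac{294}{782} + \frac{1213}{r{\left(40,\frac{13}{20} - \frac{2}{s} \right)}}\right)\right) - 2505 = \left(-142 + \left(\frac{294}{782} + \frac{1213}{4}\right)\right) - 2505 = \left(-142 + \left(294 \cdot \frac{1}{782} + 1213 \cdot \frac{1}{4}\right)\right) - 2505 = \left(-142 + \left(\frac{147}{391} + \frac{1213}{4}\right)\right) - 2505 = \left(-142 + \frac{474871}{1564}\right) - 2505 = \frac{252783}{1564} - 2505 = - \frac{3665037}{1564}$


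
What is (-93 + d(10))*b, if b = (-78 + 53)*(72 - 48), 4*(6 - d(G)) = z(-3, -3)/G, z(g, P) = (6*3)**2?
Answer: 57060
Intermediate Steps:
z(g, P) = 324 (z(g, P) = 18**2 = 324)
d(G) = 6 - 81/G
b = -600 (b = -25*24 = -600)
(-93 + d(10))*b = (-93 + (6 - 81/10))*(-600) = (-93 - 21/10)*(-600) = -951/10*(-600) = 57060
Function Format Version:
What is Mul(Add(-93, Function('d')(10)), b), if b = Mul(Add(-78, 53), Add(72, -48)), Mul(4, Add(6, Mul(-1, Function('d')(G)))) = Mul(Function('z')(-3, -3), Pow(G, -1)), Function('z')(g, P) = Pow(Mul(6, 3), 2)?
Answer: 57060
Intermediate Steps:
Function('z')(g, P) = 324 (Function('z')(g, P) = Pow(18, 2) = 324)
Function('d')(G) = Add(6, Mul(-81, Pow(G, -1))) (Function('d')(G) = Add(6, Mul(Rational(-1, 4), Mul(324, Pow(G, -1)))) = Add(6, Mul(-81, Pow(G, -1))))
b = -600 (b = Mul(-25, 24) = -600)
Mul(Add(-93, Function('d')(10)), b) = Mul(Add(-93, Add(6, Mul(-81, Pow(10, -1)))), -600) = Mul(Add(-93, Add(6, Mul(-81, Rational(1, 10)))), -600) = Mul(Add(-93, Add(6, Rational(-81, 10))), -600) = Mul(Add(-93, Rational(-21, 10)), -600) = Mul(Rational(-951, 10), -600) = 57060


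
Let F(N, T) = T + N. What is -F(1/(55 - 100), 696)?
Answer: -31319/45 ≈ -695.98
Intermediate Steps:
F(N, T) = N + T
-F(1/(55 - 100), 696) = -(1/(55 - 100) + 696) = -(1/(-45) + 696) = -(-1/45 + 696) = -1*31319/45 = -31319/45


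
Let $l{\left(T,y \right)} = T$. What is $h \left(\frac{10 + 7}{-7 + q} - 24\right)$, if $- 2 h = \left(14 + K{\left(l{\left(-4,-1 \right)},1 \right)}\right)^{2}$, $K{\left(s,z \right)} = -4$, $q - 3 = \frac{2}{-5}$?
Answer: $\frac{15325}{11} \approx 1393.2$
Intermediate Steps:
$q = \frac{13}{5}$ ($q = 3 + \frac{2}{-5} = 3 + 2 \left(- \frac{1}{5}\right) = 3 - \frac{2}{5} = \frac{13}{5} \approx 2.6$)
$h = -50$ ($h = - \frac{\left(14 - 4\right)^{2}}{2} = - \frac{10^{2}}{2} = \left(- \frac{1}{2}\right) 100 = -50$)
$h \left(\frac{10 + 7}{-7 + q} - 24\right) = - 50 \left(\frac{10 + 7}{-7 + \frac{13}{5}} - 24\right) = - 50 \left(\frac{17}{- \frac{22}{5}} - 24\right) = - 50 \left(17 \left(- \frac{5}{22}\right) - 24\right) = - 50 \left(- \frac{85}{22} - 24\right) = \left(-50\right) \left(- \frac{613}{22}\right) = \frac{15325}{11}$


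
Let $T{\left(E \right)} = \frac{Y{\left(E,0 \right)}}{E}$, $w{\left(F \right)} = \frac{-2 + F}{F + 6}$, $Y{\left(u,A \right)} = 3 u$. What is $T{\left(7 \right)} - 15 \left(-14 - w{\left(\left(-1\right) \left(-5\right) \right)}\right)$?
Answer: $\frac{2388}{11} \approx 217.09$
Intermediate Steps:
$w{\left(F \right)} = \frac{-2 + F}{6 + F}$
$T{\left(E \right)} = 3$ ($T{\left(E \right)} = \frac{3 E}{E} = 3$)
$T{\left(7 \right)} - 15 \left(-14 - w{\left(\left(-1\right) \left(-5\right) \right)}\right) = 3 - 15 \left(-14 - \frac{-2 - -5}{6 - -5}\right) = 3 - 15 \left(-14 - \frac{-2 + 5}{6 + 5}\right) = 3 - 15 \left(-14 - \frac{1}{11} \cdot 3\right) = 3 - 15 \left(-14 - \frac{3}{11}\right) = 3 - - \frac{2355}{11} = 3 + \frac{2355}{11} = \frac{2388}{11}$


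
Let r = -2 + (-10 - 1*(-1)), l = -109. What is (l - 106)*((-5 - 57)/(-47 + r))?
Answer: -6665/29 ≈ -229.83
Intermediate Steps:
r = -11 (r = -2 + (-10 + 1) = -2 - 9 = -11)
(l - 106)*((-5 - 57)/(-47 + r)) = (-109 - 106)*((-5 - 57)/(-47 - 11)) = -(-13330)/(-58) = -(-13330)*(-1)/58 = -215*31/29 = -6665/29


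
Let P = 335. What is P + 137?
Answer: 472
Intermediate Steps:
P + 137 = 335 + 137 = 472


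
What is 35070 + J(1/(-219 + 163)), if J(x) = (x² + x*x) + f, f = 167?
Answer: 55251617/1568 ≈ 35237.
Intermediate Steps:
J(x) = 167 + 2*x² (J(x) = (x² + x*x) + 167 = (x² + x²) + 167 = 2*x² + 167 = 167 + 2*x²)
35070 + J(1/(-219 + 163)) = 35070 + (167 + 2*(1/(-219 + 163))²) = 35070 + (167 + 2*(1/(-56))²) = 35070 + (167 + 2*(-1/56)²) = 35070 + (167 + 2*(1/3136)) = 35070 + (167 + 1/1568) = 35070 + 261857/1568 = 55251617/1568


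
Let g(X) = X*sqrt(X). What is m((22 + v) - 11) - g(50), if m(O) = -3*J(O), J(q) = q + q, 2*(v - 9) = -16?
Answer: -72 - 250*sqrt(2) ≈ -425.55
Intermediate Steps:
v = 1 (v = 9 + (1/2)*(-16) = 9 - 8 = 1)
J(q) = 2*q
m(O) = -6*O
g(X) = X**(3/2)
m((22 + v) - 11) - g(50) = -6*((22 + 1) - 11) - 50**(3/2) = -6*(23 - 11) - 250*sqrt(2) = -6*12 - 250*sqrt(2) = -72 - 250*sqrt(2)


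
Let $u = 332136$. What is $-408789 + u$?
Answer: $-76653$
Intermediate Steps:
$-408789 + u = -408789 + 332136 = -76653$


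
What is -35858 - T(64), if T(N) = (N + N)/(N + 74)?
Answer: -2474266/69 ≈ -35859.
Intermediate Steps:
T(N) = 2*N/(74 + N) (T(N) = (2*N)/(74 + N) = 2*N/(74 + N))
-35858 - T(64) = -35858 - 2*64/(74 + 64) = -35858 - 2*64/138 = -35858 - 1*64/69 = -35858 - 64/69 = -2474266/69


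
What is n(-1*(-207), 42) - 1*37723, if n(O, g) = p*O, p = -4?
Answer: -38551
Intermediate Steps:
n(O, g) = -4*O
n(-1*(-207), 42) - 1*37723 = -(-4)*(-207) - 1*37723 = -4*207 - 37723 = -828 - 37723 = -38551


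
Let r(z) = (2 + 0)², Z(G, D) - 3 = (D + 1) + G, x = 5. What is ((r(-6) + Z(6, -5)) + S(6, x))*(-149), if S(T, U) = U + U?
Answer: -2831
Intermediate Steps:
S(T, U) = 2*U
Z(G, D) = 4 + D + G (Z(G, D) = 3 + ((D + 1) + G) = 3 + ((1 + D) + G) = 3 + (1 + D + G) = 4 + D + G)
r(z) = 4 (r(z) = 2² = 4)
((r(-6) + Z(6, -5)) + S(6, x))*(-149) = ((4 + (4 - 5 + 6)) + 2*5)*(-149) = ((4 + 5) + 10)*(-149) = (9 + 10)*(-149) = 19*(-149) = -2831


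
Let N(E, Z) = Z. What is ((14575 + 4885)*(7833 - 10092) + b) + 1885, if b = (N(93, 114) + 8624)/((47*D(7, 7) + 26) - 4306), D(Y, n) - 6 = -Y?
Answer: -190207378123/4327 ≈ -4.3958e+7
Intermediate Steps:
D(Y, n) = 6 - Y
b = -8738/4327 (b = (114 + 8624)/((47*(6 - 1*7) + 26) - 4306) = 8738/((47*(6 - 7) + 26) - 4306) = 8738/((47*(-1) + 26) - 4306) = 8738/((-47 + 26) - 4306) = 8738/(-21 - 4306) = 8738/(-4327) = 8738*(-1/4327) = -8738/4327 ≈ -2.0194)
((14575 + 4885)*(7833 - 10092) + b) + 1885 = ((14575 + 4885)*(7833 - 10092) - 8738/4327) + 1885 = (19460*(-2259) - 8738/4327) + 1885 = (-43960140 - 8738/4327) + 1885 = -190215534518/4327 + 1885 = -190207378123/4327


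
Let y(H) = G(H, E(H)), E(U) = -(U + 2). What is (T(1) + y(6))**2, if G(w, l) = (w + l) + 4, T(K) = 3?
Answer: 25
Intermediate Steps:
E(U) = -2 - U (E(U) = -(2 + U) = -2 - U)
G(w, l) = 4 + l + w (G(w, l) = (l + w) + 4 = 4 + l + w)
y(H) = 2 (y(H) = 4 + (-2 - H) + H = 2)
(T(1) + y(6))**2 = (3 + 2)**2 = 5**2 = 25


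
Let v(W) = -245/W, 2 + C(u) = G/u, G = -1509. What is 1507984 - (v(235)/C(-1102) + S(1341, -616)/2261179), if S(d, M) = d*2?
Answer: 111381705379436268/73861412035 ≈ 1.5080e+6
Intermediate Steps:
S(d, M) = 2*d
C(u) = -2 - 1509/u
1507984 - (v(235)/C(-1102) + S(1341, -616)/2261179) = 1507984 - ((-245/235)/(-2 - 1509/(-1102)) + (2*1341)/2261179) = 1507984 - ((-245*1/235)/(-2 - 1509*(-1/1102)) + 2682*(1/2261179)) = 1507984 - (-49/(47*(-2 + 1509/1102)) + 2682/2261179) = 1507984 - (-49/(47*(-695/1102)) + 2682/2261179) = 1507984 - (-49/47*(-1102/695) + 2682/2261179) = 1507984 - (53998/32665 + 2682/2261179) = 1507984 - 1*122186751172/73861412035 = 1507984 - 122186751172/73861412035 = 111381705379436268/73861412035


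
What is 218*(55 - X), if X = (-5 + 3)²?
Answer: 11118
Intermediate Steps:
X = 4 (X = (-2)² = 4)
218*(55 - X) = 218*(55 - 1*4) = 218*(55 - 4) = 218*51 = 11118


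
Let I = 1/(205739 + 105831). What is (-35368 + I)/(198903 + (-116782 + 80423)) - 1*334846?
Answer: -16957896285959439/50643834080 ≈ -3.3485e+5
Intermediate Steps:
I = 1/311570 ≈ 3.2096e-6
(-35368 + I)/(198903 + (-116782 + 80423)) - 1*334846 = (-35368 + 1/311570)/(198903 + (-116782 + 80423)) - 1*334846 = -11019607759/(311570*(198903 - 36359)) - 334846 = -11019607759/311570/162544 - 334846 = -11019607759/311570*1/162544 - 334846 = -11019607759/50643834080 - 334846 = -16957896285959439/50643834080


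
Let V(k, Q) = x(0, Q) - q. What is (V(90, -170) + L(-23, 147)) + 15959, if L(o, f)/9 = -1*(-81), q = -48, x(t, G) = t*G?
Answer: 16736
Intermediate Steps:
x(t, G) = G*t
L(o, f) = 729 (L(o, f) = 9*(-1*(-81)) = 9*81 = 729)
V(k, Q) = 48 (V(k, Q) = Q*0 - 1*(-48) = 0 + 48 = 48)
(V(90, -170) + L(-23, 147)) + 15959 = (48 + 729) + 15959 = 777 + 15959 = 16736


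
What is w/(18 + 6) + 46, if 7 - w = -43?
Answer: 577/12 ≈ 48.083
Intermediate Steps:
w = 50 (w = 7 - 1*(-43) = 7 + 43 = 50)
w/(18 + 6) + 46 = 50/(18 + 6) + 46 = 50/24 + 46 = (1/24)*50 + 46 = 25/12 + 46 = 577/12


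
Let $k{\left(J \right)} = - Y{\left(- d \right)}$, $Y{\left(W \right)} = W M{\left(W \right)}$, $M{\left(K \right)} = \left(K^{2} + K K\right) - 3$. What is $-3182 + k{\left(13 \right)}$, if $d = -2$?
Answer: $-3192$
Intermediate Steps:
$M{\left(K \right)} = -3 + 2 K^{2}$ ($M{\left(K \right)} = \left(K^{2} + K^{2}\right) - 3 = 2 K^{2} - 3 = -3 + 2 K^{2}$)
$Y{\left(W \right)} = W \left(-3 + 2 W^{2}\right)$
$k{\left(J \right)} = -10$ ($k{\left(J \right)} = - \left(-1\right) \left(-2\right) \left(-3 + 2 \left(\left(-1\right) \left(-2\right)\right)^{2}\right) = - 2 \left(-3 + 2 \cdot 2^{2}\right) = - 2 \left(-3 + 2 \cdot 4\right) = - 2 \left(-3 + 8\right) = - 2 \cdot 5 = \left(-1\right) 10 = -10$)
$-3182 + k{\left(13 \right)} = -3182 - 10 = -3192$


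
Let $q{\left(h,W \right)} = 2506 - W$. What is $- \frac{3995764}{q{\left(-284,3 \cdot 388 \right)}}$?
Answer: $- \frac{1997882}{671} \approx -2977.5$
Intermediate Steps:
$- \frac{3995764}{q{\left(-284,3 \cdot 388 \right)}} = - \frac{3995764}{2506 - 3 \cdot 388} = - \frac{3995764}{2506 - 1164} = - \frac{3995764}{1342} = \left(-3995764\right) \frac{1}{1342} = - \frac{1997882}{671}$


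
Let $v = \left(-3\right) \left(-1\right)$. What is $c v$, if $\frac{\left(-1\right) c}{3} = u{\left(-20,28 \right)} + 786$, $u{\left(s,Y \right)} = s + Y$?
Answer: $-7146$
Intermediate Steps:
$v = 3$
$u{\left(s,Y \right)} = Y + s$
$c = -2382$ ($c = - 3 \left(\left(28 - 20\right) + 786\right) = - 3 \left(8 + 786\right) = \left(-3\right) 794 = -2382$)
$c v = \left(-2382\right) 3 = -7146$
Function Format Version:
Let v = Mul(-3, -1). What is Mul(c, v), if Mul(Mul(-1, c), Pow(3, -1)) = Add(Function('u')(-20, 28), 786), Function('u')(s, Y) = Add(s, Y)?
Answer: -7146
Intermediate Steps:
v = 3
Function('u')(s, Y) = Add(Y, s)
c = -2382 (c = Mul(-3, Add(Add(28, -20), 786)) = Mul(-3, Add(8, 786)) = Mul(-3, 794) = -2382)
Mul(c, v) = Mul(-2382, 3) = -7146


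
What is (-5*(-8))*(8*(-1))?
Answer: -320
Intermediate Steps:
(-5*(-8))*(8*(-1)) = 40*(-8) = -320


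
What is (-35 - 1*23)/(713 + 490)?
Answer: -58/1203 ≈ -0.048213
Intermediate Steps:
(-35 - 1*23)/(713 + 490) = (-35 - 23)/1203 = -58*1/1203 = -58/1203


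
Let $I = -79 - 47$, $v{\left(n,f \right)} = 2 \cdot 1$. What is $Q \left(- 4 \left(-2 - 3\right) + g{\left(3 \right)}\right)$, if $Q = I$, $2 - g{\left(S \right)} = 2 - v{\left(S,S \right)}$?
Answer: $-2772$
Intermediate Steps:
$v{\left(n,f \right)} = 2$
$I = -126$
$g{\left(S \right)} = 2$ ($g{\left(S \right)} = 2 - \left(2 - 2\right) = 2 - 0 = 2 + 0 = 2$)
$Q = -126$
$Q \left(- 4 \left(-2 - 3\right) + g{\left(3 \right)}\right) = - 126 \left(- 4 \left(-2 - 3\right) + 2\right) = - 126 \left(\left(-4\right) \left(-5\right) + 2\right) = - 126 \left(20 + 2\right) = \left(-126\right) 22 = -2772$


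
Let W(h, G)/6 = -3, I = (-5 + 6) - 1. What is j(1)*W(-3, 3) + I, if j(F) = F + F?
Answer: -36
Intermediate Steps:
j(F) = 2*F
I = 0 (I = 1 - 1 = 0)
W(h, G) = -18 (W(h, G) = 6*(-3) = -18)
j(1)*W(-3, 3) + I = (2*1)*(-18) + 0 = 2*(-18) + 0 = -36 + 0 = -36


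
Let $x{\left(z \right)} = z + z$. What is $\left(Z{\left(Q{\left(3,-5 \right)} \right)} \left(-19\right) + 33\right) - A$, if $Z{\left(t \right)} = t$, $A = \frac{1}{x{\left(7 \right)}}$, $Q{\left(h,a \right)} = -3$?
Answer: $\frac{1259}{14} \approx 89.929$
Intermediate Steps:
$x{\left(z \right)} = 2 z$
$A = \frac{1}{14}$ ($A = \frac{1}{2 \cdot 7} = \frac{1}{14} \approx 0.071429$)
$\left(Z{\left(Q{\left(3,-5 \right)} \right)} \left(-19\right) + 33\right) - A = \left(\left(-3\right) \left(-19\right) + 33\right) - \frac{1}{14} = \left(57 + 33\right) - \frac{1}{14} = 90 - \frac{1}{14} = \frac{1259}{14}$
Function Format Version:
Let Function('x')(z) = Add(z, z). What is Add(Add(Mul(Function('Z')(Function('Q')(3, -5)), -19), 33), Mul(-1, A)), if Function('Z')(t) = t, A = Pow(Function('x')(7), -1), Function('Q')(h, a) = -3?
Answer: Rational(1259, 14) ≈ 89.929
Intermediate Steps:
Function('x')(z) = Mul(2, z)
A = Rational(1, 14) (A = Pow(Mul(2, 7), -1) = Pow(14, -1) = Rational(1, 14) ≈ 0.071429)
Add(Add(Mul(Function('Z')(Function('Q')(3, -5)), -19), 33), Mul(-1, A)) = Add(Add(Mul(-3, -19), 33), Mul(-1, Rational(1, 14))) = Add(Add(57, 33), Rational(-1, 14)) = Add(90, Rational(-1, 14)) = Rational(1259, 14)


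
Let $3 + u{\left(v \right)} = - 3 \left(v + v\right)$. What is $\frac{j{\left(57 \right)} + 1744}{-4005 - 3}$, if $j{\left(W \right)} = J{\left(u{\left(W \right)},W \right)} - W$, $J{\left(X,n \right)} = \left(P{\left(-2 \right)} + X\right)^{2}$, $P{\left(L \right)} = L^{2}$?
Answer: $- \frac{14746}{501} \approx -29.433$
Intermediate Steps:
$u{\left(v \right)} = -3 - 6 v$ ($u{\left(v \right)} = -3 - 3 \left(v + v\right) = -3 - 3 \cdot 2 v = -3 - 6 v$)
$J{\left(X,n \right)} = \left(4 + X\right)^{2}$ ($J{\left(X,n \right)} = \left(\left(-2\right)^{2} + X\right)^{2} = \left(4 + X\right)^{2}$)
$j{\left(W \right)} = \left(1 - 6 W\right)^{2} - W$ ($j{\left(W \right)} = \left(4 - \left(3 + 6 W\right)\right)^{2} - W = \left(1 - 6 W\right)^{2} - W$)
$\frac{j{\left(57 \right)} + 1744}{-4005 - 3} = \frac{\left(\left(-1 + 6 \cdot 57\right)^{2} - 57\right) + 1744}{-4005 - 3} = \frac{\left(\left(-1 + 342\right)^{2} - 57\right) + 1744}{-4008} = \left(\left(341^{2} - 57\right) + 1744\right) \left(- \frac{1}{4008}\right) = \left(\left(116281 - 57\right) + 1744\right) \left(- \frac{1}{4008}\right) = \left(116224 + 1744\right) \left(- \frac{1}{4008}\right) = 117968 \left(- \frac{1}{4008}\right) = - \frac{14746}{501}$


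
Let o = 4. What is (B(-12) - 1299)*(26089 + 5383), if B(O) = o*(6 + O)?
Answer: -41637456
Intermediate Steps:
B(O) = 24 + 4*O (B(O) = 4*(6 + O) = 24 + 4*O)
(B(-12) - 1299)*(26089 + 5383) = ((24 + 4*(-12)) - 1299)*(26089 + 5383) = ((24 - 48) - 1299)*31472 = (-24 - 1299)*31472 = -1323*31472 = -41637456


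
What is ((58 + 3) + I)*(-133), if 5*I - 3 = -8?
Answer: -7980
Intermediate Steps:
I = -1 (I = ⅗ + (⅕)*(-8) = ⅗ - 8/5 = -1)
((58 + 3) + I)*(-133) = ((58 + 3) - 1)*(-133) = (61 - 1)*(-133) = 60*(-133) = -7980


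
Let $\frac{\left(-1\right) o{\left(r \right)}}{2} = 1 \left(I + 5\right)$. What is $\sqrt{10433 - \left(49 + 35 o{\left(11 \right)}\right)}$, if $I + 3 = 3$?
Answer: $\sqrt{10734} \approx 103.6$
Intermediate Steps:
$I = 0$ ($I = -3 + 3 = 0$)
$o{\left(r \right)} = -10$ ($o{\left(r \right)} = - 2 \cdot 1 \left(0 + 5\right) = - 2 \cdot 1 \cdot 5 = \left(-2\right) 5 = -10$)
$\sqrt{10433 - \left(49 + 35 o{\left(11 \right)}\right)} = \sqrt{10433 - -301} = \sqrt{10433 + \left(350 - 49\right)} = \sqrt{10433 + 301} = \sqrt{10734}$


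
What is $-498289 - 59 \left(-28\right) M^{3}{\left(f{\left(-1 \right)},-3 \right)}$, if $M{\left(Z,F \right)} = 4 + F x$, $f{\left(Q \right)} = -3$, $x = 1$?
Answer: $-496637$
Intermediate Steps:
$M{\left(Z,F \right)} = 4 + F$ ($M{\left(Z,F \right)} = 4 + F 1 = 4 + F$)
$-498289 - 59 \left(-28\right) M^{3}{\left(f{\left(-1 \right)},-3 \right)} = -498289 - 59 \left(-28\right) \left(4 - 3\right)^{3} = -498289 - - 1652 \cdot 1^{3} = -498289 - \left(-1652\right) 1 = -498289 - -1652 = -498289 + 1652 = -496637$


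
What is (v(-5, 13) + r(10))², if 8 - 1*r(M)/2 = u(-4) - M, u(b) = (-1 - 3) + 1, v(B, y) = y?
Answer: 3025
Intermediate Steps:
u(b) = -3 (u(b) = -4 + 1 = -3)
r(M) = 22 + 2*M (r(M) = 16 - 2*(-3 - M) = 16 + (6 + 2*M) = 22 + 2*M)
(v(-5, 13) + r(10))² = (13 + (22 + 2*10))² = (13 + (22 + 20))² = (13 + 42)² = 55² = 3025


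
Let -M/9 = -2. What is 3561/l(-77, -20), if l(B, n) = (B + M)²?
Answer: 3561/3481 ≈ 1.0230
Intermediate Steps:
M = 18 (M = -9*(-2) = 18)
l(B, n) = (18 + B)² (l(B, n) = (B + 18)² = (18 + B)²)
3561/l(-77, -20) = 3561/((18 - 77)²) = 3561/((-59)²) = 3561/3481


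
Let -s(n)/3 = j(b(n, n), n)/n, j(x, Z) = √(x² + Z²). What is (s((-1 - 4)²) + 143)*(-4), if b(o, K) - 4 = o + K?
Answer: -572 + 12*√3541/25 ≈ -543.44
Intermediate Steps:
b(o, K) = 4 + K + o (b(o, K) = 4 + (o + K) = 4 + (K + o) = 4 + K + o)
j(x, Z) = √(Z² + x²)
s(n) = -3*√(n² + (4 + 2*n)²)/n (s(n) = -3*√(n² + (4 + n + n)²)/n = -3*√(n² + (4 + 2*n)²)/n)
(s((-1 - 4)²) + 143)*(-4) = (-3*√(((-1 - 4)²)² + 4*(2 + (-1 - 4)²)²)/((-1 - 4)²) + 143)*(-4) = (-3*√(((-5)²)² + 4*(2 + (-5)²)²)/((-5)²) + 143)*(-4) = (-3*√(25² + 4*(2 + 25)²)/25 + 143)*(-4) = (-3*1/25*√(625 + 4*27²) + 143)*(-4) = (-3*1/25*√(625 + 4*729) + 143)*(-4) = (-3*1/25*√(625 + 2916) + 143)*(-4) = (-3*1/25*√3541 + 143)*(-4) = (-3*√3541/25 + 143)*(-4) = (143 - 3*√3541/25)*(-4) = -572 + 12*√3541/25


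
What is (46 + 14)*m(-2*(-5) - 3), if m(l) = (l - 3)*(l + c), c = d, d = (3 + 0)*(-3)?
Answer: -480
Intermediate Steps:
d = -9 (d = 3*(-3) = -9)
c = -9
m(l) = (-9 + l)*(-3 + l) (m(l) = (l - 3)*(l - 9) = (-3 + l)*(-9 + l) = (-9 + l)*(-3 + l))
(46 + 14)*m(-2*(-5) - 3) = (46 + 14)*(27 + (-2*(-5) - 3)² - 12*(-2*(-5) - 3)) = 60*(27 + (10 - 3)² - 12*(10 - 3)) = 60*(27 + 7² - 12*7) = 60*(27 + 49 - 84) = 60*(-8) = -480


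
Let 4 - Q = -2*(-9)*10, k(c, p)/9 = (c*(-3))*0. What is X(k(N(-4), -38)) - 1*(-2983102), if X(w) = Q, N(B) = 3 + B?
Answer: 2982926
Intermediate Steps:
k(c, p) = 0 (k(c, p) = 9*((c*(-3))*0) = 9*(-3*c*0) = 9*0 = 0)
Q = -176 (Q = 4 - (-2*(-9))*10 = 4 - 18*10 = 4 - 1*180 = 4 - 180 = -176)
X(w) = -176
X(k(N(-4), -38)) - 1*(-2983102) = -176 - 1*(-2983102) = -176 + 2983102 = 2982926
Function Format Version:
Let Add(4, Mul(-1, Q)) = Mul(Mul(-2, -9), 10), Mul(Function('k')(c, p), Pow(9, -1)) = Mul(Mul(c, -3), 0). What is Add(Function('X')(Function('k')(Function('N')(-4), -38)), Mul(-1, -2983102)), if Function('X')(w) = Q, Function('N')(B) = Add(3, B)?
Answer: 2982926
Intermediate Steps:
Function('k')(c, p) = 0 (Function('k')(c, p) = Mul(9, Mul(Mul(c, -3), 0)) = Mul(9, Mul(Mul(-3, c), 0)) = Mul(9, 0) = 0)
Q = -176 (Q = Add(4, Mul(-1, Mul(Mul(-2, -9), 10))) = Add(4, Mul(-1, Mul(18, 10))) = Add(4, Mul(-1, 180)) = Add(4, -180) = -176)
Function('X')(w) = -176
Add(Function('X')(Function('k')(Function('N')(-4), -38)), Mul(-1, -2983102)) = Add(-176, Mul(-1, -2983102)) = Add(-176, 2983102) = 2982926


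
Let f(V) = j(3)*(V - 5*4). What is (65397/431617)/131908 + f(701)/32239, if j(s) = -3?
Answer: -116313512753265/1835486690273404 ≈ -0.063369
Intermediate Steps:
f(V) = 60 - 3*V (f(V) = -3*(V - 5*4) = -3*(V - 20) = -3*(-20 + V) = 60 - 3*V)
(65397/431617)/131908 + f(701)/32239 = (65397/431617)/131908 + (60 - 3*701)/32239 = (65397*(1/431617))*(1/131908) + (60 - 2103)*(1/32239) = (65397/431617)*(1/131908) - 2043*1/32239 = 65397/56933735236 - 2043/32239 = -116313512753265/1835486690273404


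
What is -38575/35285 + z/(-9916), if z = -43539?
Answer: 230752783/69977212 ≈ 3.2975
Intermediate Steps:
-38575/35285 + z/(-9916) = -38575/35285 - 43539/(-9916) = -38575*1/35285 - 43539*(-1/9916) = -7715/7057 + 43539/9916 = 230752783/69977212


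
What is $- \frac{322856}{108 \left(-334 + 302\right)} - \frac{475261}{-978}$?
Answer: $\frac{40796983}{70416} \approx 579.37$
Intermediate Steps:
$- \frac{322856}{108 \left(-334 + 302\right)} - \frac{475261}{-978} = - \frac{322856}{108 \left(-32\right)} - - \frac{475261}{978} = - \frac{322856}{-3456} + \frac{475261}{978} = \left(-322856\right) \left(- \frac{1}{3456}\right) + \frac{475261}{978} = \frac{40357}{432} + \frac{475261}{978} = \frac{40796983}{70416}$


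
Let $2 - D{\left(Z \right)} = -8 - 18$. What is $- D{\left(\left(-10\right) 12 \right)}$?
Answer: $-28$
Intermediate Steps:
$D{\left(Z \right)} = 28$ ($D{\left(Z \right)} = 2 - \left(-8 - 18\right) = 2 - -26 = 2 + 26 = 28$)
$- D{\left(\left(-10\right) 12 \right)} = \left(-1\right) 28 = -28$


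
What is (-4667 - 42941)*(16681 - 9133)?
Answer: -359345184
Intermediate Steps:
(-4667 - 42941)*(16681 - 9133) = -47608*7548 = -359345184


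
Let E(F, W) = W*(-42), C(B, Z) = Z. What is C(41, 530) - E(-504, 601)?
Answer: 25772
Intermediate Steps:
E(F, W) = -42*W
C(41, 530) - E(-504, 601) = 530 - (-42)*601 = 530 - 1*(-25242) = 530 + 25242 = 25772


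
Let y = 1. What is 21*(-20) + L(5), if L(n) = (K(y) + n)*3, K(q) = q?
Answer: -402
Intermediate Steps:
L(n) = 3 + 3*n (L(n) = (1 + n)*3 = 3 + 3*n)
21*(-20) + L(5) = 21*(-20) + (3 + 3*5) = -420 + (3 + 15) = -420 + 18 = -402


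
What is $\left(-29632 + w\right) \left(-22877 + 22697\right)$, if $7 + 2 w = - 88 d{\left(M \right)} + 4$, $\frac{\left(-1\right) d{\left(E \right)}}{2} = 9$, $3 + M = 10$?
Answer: $5191470$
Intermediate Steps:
$M = 7$ ($M = -3 + 10 = 7$)
$d{\left(E \right)} = -18$ ($d{\left(E \right)} = \left(-2\right) 9 = -18$)
$w = \frac{1581}{2}$ ($w = - \frac{7}{2} + \frac{\left(-88\right) \left(-18\right) + 4}{2} = - \frac{7}{2} + \frac{1584 + 4}{2} = - \frac{7}{2} + \frac{1}{2} \cdot 1588 = - \frac{7}{2} + 794 = \frac{1581}{2} \approx 790.5$)
$\left(-29632 + w\right) \left(-22877 + 22697\right) = \left(-29632 + \frac{1581}{2}\right) \left(-22877 + 22697\right) = \left(- \frac{57683}{2}\right) \left(-180\right) = 5191470$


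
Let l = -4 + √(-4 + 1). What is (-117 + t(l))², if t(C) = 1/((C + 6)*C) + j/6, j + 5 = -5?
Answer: (-13837729*I + 5580656*√3)/(9*(-109*I + 44*√3)) ≈ 14101.0 - 6.1859*I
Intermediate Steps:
j = -10 (j = -5 - 5 = -10)
l = -4 + I*√3 (l = -4 + √(-3) = -4 + I*√3 ≈ -4.0 + 1.732*I)
t(C) = -5/3 + 1/(C*(6 + C)) (t(C) = 1/((C + 6)*C) - 10/6 = 1/((6 + C)*C) - 10*⅙ = 1/(C*(6 + C)) - 5/3 = -5/3 + 1/(C*(6 + C)))
(-117 + t(l))² = (-117 + (3 - 30*(-4 + I*√3) - 5*(-4 + I*√3)²)/(3*(-4 + I*√3)*(6 + (-4 + I*√3))))² = (-117 + (3 + (120 - 30*I*√3) - 5*(-4 + I*√3)²)/(3*(-4 + I*√3)*(2 + I*√3)))² = (-117 + (123 - 5*(-4 + I*√3)² - 30*I*√3)/(3*(-4 + I*√3)*(2 + I*√3)))²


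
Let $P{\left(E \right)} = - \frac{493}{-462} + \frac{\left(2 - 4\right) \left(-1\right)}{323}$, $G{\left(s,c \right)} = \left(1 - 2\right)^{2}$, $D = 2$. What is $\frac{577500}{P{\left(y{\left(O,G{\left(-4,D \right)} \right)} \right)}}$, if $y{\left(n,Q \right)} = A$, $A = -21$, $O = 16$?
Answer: $\frac{86178015000}{160163} \approx 5.3806 \cdot 10^{5}$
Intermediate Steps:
$G{\left(s,c \right)} = 1$ ($G{\left(s,c \right)} = \left(-1\right)^{2} = 1$)
$y{\left(n,Q \right)} = -21$
$P{\left(E \right)} = \frac{160163}{149226}$ ($P{\left(E \right)} = \left(-493\right) \left(- \frac{1}{462}\right) + \left(-2\right) \left(-1\right) \frac{1}{323} = \frac{493}{462} + 2 \cdot \frac{1}{323} = \frac{493}{462} + \frac{2}{323} = \frac{160163}{149226}$)
$\frac{577500}{P{\left(y{\left(O,G{\left(-4,D \right)} \right)} \right)}} = \frac{577500}{\frac{160163}{149226}} = 577500 \cdot \frac{149226}{160163} = \frac{86178015000}{160163}$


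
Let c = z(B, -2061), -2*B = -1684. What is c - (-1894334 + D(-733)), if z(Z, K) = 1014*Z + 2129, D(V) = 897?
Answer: 2749354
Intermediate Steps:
B = 842 (B = -½*(-1684) = 842)
z(Z, K) = 2129 + 1014*Z
c = 855917 (c = 2129 + 1014*842 = 2129 + 853788 = 855917)
c - (-1894334 + D(-733)) = 855917 - (-1894334 + 897) = 855917 - 1*(-1893437) = 855917 + 1893437 = 2749354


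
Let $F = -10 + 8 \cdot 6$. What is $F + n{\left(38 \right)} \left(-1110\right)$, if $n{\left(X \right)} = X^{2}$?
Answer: $-1602802$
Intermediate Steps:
$F = 38$ ($F = -10 + 48 = 38$)
$F + n{\left(38 \right)} \left(-1110\right) = 38 + 38^{2} \left(-1110\right) = 38 + 1444 \left(-1110\right) = 38 - 1602840 = -1602802$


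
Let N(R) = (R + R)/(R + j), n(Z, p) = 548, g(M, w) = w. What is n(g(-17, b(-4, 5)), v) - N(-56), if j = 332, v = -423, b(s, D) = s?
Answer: 37840/69 ≈ 548.41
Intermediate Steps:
N(R) = 2*R/(332 + R) (N(R) = (R + R)/(R + 332) = (2*R)/(332 + R) = 2*R/(332 + R))
n(g(-17, b(-4, 5)), v) - N(-56) = 548 - 2*(-56)/(332 - 56) = 548 - 2*(-56)/276 = 548 - 1*(-28/69) = 548 + 28/69 = 37840/69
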